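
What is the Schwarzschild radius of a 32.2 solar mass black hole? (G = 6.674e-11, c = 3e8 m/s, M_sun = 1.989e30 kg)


M = 32.2 * 1.989e30 kg = 6.40458e+31 kg. rs = 2GM/c^2 = 2 * 6.674e-11 * 6.40458e+31 / (3e8)^2 = 94987.0376

94987.0376 m


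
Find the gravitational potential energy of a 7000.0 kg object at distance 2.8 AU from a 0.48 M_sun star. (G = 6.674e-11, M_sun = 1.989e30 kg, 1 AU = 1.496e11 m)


M = 0.48 * 1.989e30 kg = 9.5472e+29 kg; r = 2.8 AU * 1.496e11 m/AU = 4.1888e+11 m. U = -GM*m/r = -(6.674e-11 * 9.5472e+29 * 7000.0) / 4.1888e+11 = -1.065e+12

-1.065e+12 J


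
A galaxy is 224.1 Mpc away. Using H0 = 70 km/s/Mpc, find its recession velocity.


v = H0 * d = 70 * 224.1 = 15687.0

15687.0 km/s


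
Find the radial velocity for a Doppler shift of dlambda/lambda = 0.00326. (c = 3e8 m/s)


v = (dlambda/lambda) * c = 0.00326 * 3e8 = 978000.0

978000.0 m/s


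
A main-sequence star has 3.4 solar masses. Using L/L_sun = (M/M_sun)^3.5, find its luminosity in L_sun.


L/L_sun = (M/M_sun)^3.5 = 3.4^3.5 = 72.473

72.473 L_sun


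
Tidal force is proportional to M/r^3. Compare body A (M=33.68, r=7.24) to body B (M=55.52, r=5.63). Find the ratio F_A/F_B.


Ratio = (M1/r1^3) / (M2/r2^3) = (33.68/7.24^3) / (55.52/5.63^3) = 0.2853

0.2853


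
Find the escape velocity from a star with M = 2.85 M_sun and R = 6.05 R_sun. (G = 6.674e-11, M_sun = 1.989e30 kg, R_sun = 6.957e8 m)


M = 2.85 * 1.989e30 kg = 5.66865e+30 kg; R = 6.05 * 6.957e8 m = 4.208985e+09 m. v_esc = sqrt(2GM/R) = sqrt(2 * 6.674e-11 * 5.66865e+30 / 4.208985e+09) = 423993.532

423993.532 m/s


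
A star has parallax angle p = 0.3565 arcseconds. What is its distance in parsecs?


d = 1/p = 1/0.3565 = 2.805

2.805 pc


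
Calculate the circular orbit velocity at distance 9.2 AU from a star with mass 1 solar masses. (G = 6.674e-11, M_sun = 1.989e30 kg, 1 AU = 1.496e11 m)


v = sqrt(GM/r) = sqrt(6.674e-11 * 1.989e+30 / 1.376e+12) = 9820.8885

9820.8885 m/s


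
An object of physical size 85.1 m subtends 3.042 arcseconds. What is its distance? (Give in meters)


D = size / theta_rad, theta_rad = 3.042 * pi/(180*3600) = 1.475e-05, D = 5.770e+06

5.770e+06 m


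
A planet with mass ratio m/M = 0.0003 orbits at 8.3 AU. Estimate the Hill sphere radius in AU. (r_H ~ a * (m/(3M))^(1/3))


r_H = a * (m/3M)^(1/3) = 8.3 * (0.0003/3)^(1/3) = 0.3853

0.3853 AU


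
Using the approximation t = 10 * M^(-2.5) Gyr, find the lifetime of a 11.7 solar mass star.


t = 10 * M^(-2.5) = 10 * 11.7^(-2.5) = 0.0214

0.0214 Gyr


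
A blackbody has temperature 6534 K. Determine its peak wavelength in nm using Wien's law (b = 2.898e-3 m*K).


lam_max = b / T = 2.898e-3 / 6534 = 4.435e-07 m = 443.5262 nm

443.5262 nm


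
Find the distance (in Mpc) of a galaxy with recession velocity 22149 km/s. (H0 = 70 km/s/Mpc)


d = v / H0 = 22149 / 70 = 316.4143

316.4143 Mpc


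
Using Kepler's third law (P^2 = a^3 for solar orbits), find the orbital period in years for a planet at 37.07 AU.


P = a^(3/2) = 37.07^1.5 = 225.7012

225.7012 years


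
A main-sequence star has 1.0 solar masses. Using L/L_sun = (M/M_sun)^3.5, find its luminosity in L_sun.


L/L_sun = (M/M_sun)^3.5 = 1.0^3.5 = 1.0

1.0 L_sun


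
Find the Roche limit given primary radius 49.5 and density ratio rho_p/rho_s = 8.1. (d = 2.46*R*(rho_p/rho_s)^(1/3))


d_Roche = 2.46 * 49.5 * 8.1^(1/3) = 244.5506

244.5506


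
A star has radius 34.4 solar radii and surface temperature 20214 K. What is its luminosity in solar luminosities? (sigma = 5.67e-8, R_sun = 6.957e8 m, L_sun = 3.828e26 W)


R = 34.4 * 6.957e8 m = 2.393208e+10 m. L = 4*pi*R^2*sigma*T^4 = 4*pi*(2.393208e+10)^2 * 5.67e-8 * 20214^4 = 6.813383905e+31 W. L/L_sun = 6.813383905e+31 / 3.828e26 = 177988.0853

177988.0853 L_sun


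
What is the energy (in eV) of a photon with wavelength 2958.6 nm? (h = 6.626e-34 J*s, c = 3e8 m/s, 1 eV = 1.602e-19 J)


E = hc/lambda = 6.626e-34 * 3e8 / 2.959e-06 = 6.719e-20 J = 0.4194 eV

0.4194 eV


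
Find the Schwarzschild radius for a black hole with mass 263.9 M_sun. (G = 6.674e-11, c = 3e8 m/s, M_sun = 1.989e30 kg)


M = 263.9 * 1.989e30 kg = 5.248971e+32 kg. rs = 2GM/c^2 = 2 * 6.674e-11 * 5.248971e+32 / (3e8)^2 = 778480.7212

778480.7212 m


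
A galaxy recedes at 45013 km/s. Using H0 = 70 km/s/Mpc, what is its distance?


d = v / H0 = 45013 / 70 = 643.0429

643.0429 Mpc


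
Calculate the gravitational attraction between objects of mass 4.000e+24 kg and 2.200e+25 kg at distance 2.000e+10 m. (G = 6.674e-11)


F = G*m1*m2/r^2 = 6.674e-11 * 4.000e+24 * 2.200e+25 / (2.000e+10)^2 = 6.674e-11 * 8.800e+49 / 4.000e+20 = 1.468e+19

1.468e+19 N


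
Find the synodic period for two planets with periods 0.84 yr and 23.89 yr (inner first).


1/P_syn = |1/P1 - 1/P2| = |1/0.84 - 1/23.89| => P_syn = 0.8706

0.8706 years


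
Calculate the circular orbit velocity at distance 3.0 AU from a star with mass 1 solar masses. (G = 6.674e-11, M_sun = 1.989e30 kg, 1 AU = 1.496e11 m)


v = sqrt(GM/r) = sqrt(6.674e-11 * 1.989e+30 / 4.488e+11) = 17198.2425

17198.2425 m/s


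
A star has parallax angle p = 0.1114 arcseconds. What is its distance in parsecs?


d = 1/p = 1/0.1114 = 8.9767

8.9767 pc


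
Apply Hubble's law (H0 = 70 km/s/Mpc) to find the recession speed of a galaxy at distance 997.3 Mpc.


v = H0 * d = 70 * 997.3 = 69811.0

69811.0 km/s


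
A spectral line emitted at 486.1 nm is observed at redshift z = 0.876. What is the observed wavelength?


lam_obs = lam_emit * (1 + z) = 486.1 * (1 + 0.876) = 911.9236

911.9236 nm


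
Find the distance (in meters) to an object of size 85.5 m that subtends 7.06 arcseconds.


D = size / theta_rad, theta_rad = 7.06 * pi/(180*3600) = 3.423e-05, D = 2.498e+06

2.498e+06 m


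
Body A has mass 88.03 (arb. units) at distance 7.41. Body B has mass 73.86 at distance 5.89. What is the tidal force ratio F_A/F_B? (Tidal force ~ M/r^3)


Ratio = (M1/r1^3) / (M2/r2^3) = (88.03/7.41^3) / (73.86/5.89^3) = 0.5986

0.5986


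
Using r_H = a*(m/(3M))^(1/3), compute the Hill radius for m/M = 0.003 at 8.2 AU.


r_H = a * (m/3M)^(1/3) = 8.2 * (0.003/3)^(1/3) = 0.82

0.82 AU


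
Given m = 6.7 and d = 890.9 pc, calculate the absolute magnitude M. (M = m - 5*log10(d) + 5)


M = m - 5*log10(d) + 5 = 6.7 - 5*log10(890.9) + 5 = -3.0491

-3.0491


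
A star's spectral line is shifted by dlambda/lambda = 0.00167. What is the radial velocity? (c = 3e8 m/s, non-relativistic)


v = (dlambda/lambda) * c = 0.00167 * 3e8 = 501000.0

501000.0 m/s


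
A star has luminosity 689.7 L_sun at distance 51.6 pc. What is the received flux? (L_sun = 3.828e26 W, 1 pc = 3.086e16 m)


F = L / (4*pi*d^2) = 2.640e+29 / (4*pi*(1.592e+18)^2) = 8.286e-09

8.286e-09 W/m^2


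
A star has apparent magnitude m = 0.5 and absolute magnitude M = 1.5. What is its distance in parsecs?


d = 10^((m - M + 5)/5) = 10^((0.5 - 1.5 + 5)/5) = 6.3096

6.3096 pc


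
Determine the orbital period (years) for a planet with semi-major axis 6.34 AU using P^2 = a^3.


P = a^(3/2) = 6.34^1.5 = 15.9637

15.9637 years


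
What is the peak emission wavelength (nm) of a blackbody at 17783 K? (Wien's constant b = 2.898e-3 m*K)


lam_max = b / T = 2.898e-3 / 17783 = 1.630e-07 m = 162.9646 nm

162.9646 nm


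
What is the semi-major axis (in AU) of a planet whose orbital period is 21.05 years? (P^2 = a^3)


a = P^(2/3) = 21.05^(2/3) = 7.6237

7.6237 AU


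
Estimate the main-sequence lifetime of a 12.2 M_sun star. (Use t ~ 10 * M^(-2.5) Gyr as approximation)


t = 10 * M^(-2.5) = 10 * 12.2^(-2.5) = 0.0192

0.0192 Gyr


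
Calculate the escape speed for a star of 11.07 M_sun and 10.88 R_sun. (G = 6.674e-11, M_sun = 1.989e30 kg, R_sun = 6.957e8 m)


M = 11.07 * 1.989e30 kg = 2.201823e+31 kg; R = 10.88 * 6.957e8 m = 7.569216e+09 m. v_esc = sqrt(2GM/R) = sqrt(2 * 6.674e-11 * 2.201823e+31 / 7.569216e+09) = 623123.1003

623123.1003 m/s


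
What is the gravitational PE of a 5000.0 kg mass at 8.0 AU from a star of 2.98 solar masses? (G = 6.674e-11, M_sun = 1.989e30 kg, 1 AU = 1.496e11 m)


M = 2.98 * 1.989e30 kg = 5.92722e+30 kg; r = 8.0 AU * 1.496e11 m/AU = 1.1968e+12 m. U = -GM*m/r = -(6.674e-11 * 5.92722e+30 * 5000.0) / 1.1968e+12 = -1.653e+12

-1.653e+12 J


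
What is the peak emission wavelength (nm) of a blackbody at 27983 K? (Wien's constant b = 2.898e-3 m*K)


lam_max = b / T = 2.898e-3 / 27983 = 1.036e-07 m = 103.5629 nm

103.5629 nm


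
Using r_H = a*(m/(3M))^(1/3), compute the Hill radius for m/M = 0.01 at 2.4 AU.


r_H = a * (m/3M)^(1/3) = 2.4 * (0.01/3)^(1/3) = 0.3585

0.3585 AU


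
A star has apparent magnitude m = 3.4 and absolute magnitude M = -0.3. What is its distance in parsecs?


d = 10^((m - M + 5)/5) = 10^((3.4 - -0.3 + 5)/5) = 54.9541

54.9541 pc


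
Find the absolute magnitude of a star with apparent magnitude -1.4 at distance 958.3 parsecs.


M = m - 5*log10(d) + 5 = -1.4 - 5*log10(958.3) + 5 = -11.3075

-11.3075


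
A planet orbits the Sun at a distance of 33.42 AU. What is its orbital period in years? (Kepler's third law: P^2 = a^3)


P = a^(3/2) = 33.42^1.5 = 193.2011

193.2011 years


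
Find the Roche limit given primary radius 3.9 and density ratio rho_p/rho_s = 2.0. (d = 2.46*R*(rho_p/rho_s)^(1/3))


d_Roche = 2.46 * 3.9 * 2.0^(1/3) = 12.0877

12.0877


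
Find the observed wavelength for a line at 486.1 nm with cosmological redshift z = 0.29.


lam_obs = lam_emit * (1 + z) = 486.1 * (1 + 0.29) = 627.069

627.069 nm


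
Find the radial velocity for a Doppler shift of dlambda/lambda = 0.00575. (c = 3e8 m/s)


v = (dlambda/lambda) * c = 0.00575 * 3e8 = 1.725e+06

1.725e+06 m/s


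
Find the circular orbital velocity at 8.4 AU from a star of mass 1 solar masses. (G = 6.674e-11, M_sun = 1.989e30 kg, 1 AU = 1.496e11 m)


v = sqrt(GM/r) = sqrt(6.674e-11 * 1.989e+30 / 1.257e+12) = 10277.9157

10277.9157 m/s


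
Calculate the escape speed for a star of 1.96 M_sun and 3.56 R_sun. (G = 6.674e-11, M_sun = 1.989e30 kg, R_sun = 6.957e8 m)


M = 1.96 * 1.989e30 kg = 3.89844e+30 kg; R = 3.56 * 6.957e8 m = 2.476692e+09 m. v_esc = sqrt(2GM/R) = sqrt(2 * 6.674e-11 * 3.89844e+30 / 2.476692e+09) = 458371.4142

458371.4142 m/s


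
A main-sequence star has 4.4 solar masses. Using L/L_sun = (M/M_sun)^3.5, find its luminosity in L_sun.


L/L_sun = (M/M_sun)^3.5 = 4.4^3.5 = 178.6835

178.6835 L_sun


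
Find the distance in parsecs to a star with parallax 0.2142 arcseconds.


d = 1/p = 1/0.2142 = 4.6685

4.6685 pc


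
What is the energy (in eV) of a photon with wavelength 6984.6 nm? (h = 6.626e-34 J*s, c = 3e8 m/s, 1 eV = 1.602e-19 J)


E = hc/lambda = 6.626e-34 * 3e8 / 6.985e-06 = 2.846e-20 J = 0.1777 eV

0.1777 eV


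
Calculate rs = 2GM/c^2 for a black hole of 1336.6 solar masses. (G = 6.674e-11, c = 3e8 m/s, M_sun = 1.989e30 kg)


M = 1336.6 * 1.989e30 kg = 2.6584974e+33 kg. rs = 2GM/c^2 = 2 * 6.674e-11 * 2.6584974e+33 / (3e8)^2 = 3.943e+06

3.943e+06 m


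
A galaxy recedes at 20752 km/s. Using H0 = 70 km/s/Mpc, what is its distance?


d = v / H0 = 20752 / 70 = 296.4571

296.4571 Mpc


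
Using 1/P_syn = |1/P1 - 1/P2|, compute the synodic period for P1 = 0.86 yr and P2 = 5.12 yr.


1/P_syn = |1/P1 - 1/P2| = |1/0.86 - 1/5.12| => P_syn = 1.0336

1.0336 years


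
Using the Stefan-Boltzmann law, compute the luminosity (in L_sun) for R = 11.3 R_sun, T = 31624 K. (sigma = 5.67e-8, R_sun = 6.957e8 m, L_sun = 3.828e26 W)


R = 11.3 * 6.957e8 m = 7.86141e+09 m. L = 4*pi*R^2*sigma*T^4 = 4*pi*(7.86141e+09)^2 * 5.67e-8 * 31624^4 = 4.404139046e+31 W. L/L_sun = 4.404139046e+31 / 3.828e26 = 115050.6543

115050.6543 L_sun


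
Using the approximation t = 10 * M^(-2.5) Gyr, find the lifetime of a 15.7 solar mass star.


t = 10 * M^(-2.5) = 10 * 15.7^(-2.5) = 0.0102

0.0102 Gyr


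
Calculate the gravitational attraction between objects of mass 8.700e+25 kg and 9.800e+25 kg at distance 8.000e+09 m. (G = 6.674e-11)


F = G*m1*m2/r^2 = 6.674e-11 * 8.700e+25 * 9.800e+25 / (8.000e+09)^2 = 6.674e-11 * 8.526e+51 / 6.400e+19 = 8.891e+21

8.891e+21 N


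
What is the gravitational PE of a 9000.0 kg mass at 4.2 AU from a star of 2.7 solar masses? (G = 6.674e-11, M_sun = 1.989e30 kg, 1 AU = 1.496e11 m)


M = 2.7 * 1.989e30 kg = 5.3703e+30 kg; r = 4.2 AU * 1.496e11 m/AU = 6.2832e+11 m. U = -GM*m/r = -(6.674e-11 * 5.3703e+30 * 9000.0) / 6.2832e+11 = -5.134e+12

-5.134e+12 J


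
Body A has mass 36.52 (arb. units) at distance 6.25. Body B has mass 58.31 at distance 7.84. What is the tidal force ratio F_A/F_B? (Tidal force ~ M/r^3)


Ratio = (M1/r1^3) / (M2/r2^3) = (36.52/6.25^3) / (58.31/7.84^3) = 1.2362

1.2362


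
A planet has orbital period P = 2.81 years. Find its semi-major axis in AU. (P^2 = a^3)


a = P^(2/3) = 2.81^(2/3) = 1.9913

1.9913 AU


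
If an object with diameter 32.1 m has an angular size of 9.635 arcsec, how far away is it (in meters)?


D = size / theta_rad, theta_rad = 9.635 * pi/(180*3600) = 4.671e-05, D = 687192.5564

687192.5564 m


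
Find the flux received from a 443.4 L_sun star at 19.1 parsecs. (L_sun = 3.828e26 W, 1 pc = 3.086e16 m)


F = L / (4*pi*d^2) = 1.697e+29 / (4*pi*(5.894e+17)^2) = 3.888e-08

3.888e-08 W/m^2


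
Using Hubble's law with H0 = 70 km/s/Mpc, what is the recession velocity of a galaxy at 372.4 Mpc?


v = H0 * d = 70 * 372.4 = 26068.0

26068.0 km/s


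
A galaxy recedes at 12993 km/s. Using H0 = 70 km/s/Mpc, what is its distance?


d = v / H0 = 12993 / 70 = 185.6143

185.6143 Mpc


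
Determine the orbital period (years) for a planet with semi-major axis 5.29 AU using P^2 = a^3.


P = a^(3/2) = 5.29^1.5 = 12.167

12.167 years


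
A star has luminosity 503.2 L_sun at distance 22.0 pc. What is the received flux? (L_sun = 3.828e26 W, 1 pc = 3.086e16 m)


F = L / (4*pi*d^2) = 1.926e+29 / (4*pi*(6.789e+17)^2) = 3.326e-08

3.326e-08 W/m^2


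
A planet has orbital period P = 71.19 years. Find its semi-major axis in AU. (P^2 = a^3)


a = P^(2/3) = 71.19^(2/3) = 17.1769

17.1769 AU


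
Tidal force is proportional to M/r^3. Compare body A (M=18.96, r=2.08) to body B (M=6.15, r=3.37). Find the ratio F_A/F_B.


Ratio = (M1/r1^3) / (M2/r2^3) = (18.96/2.08^3) / (6.15/3.37^3) = 13.1118

13.1118


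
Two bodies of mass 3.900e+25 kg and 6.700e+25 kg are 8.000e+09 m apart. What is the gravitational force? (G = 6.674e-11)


F = G*m1*m2/r^2 = 6.674e-11 * 3.900e+25 * 6.700e+25 / (8.000e+09)^2 = 6.674e-11 * 2.613e+51 / 6.400e+19 = 2.725e+21

2.725e+21 N


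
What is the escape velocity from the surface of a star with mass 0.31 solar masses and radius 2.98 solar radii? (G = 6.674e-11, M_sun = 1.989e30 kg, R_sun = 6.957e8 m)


M = 0.31 * 1.989e30 kg = 6.1659e+29 kg; R = 2.98 * 6.957e8 m = 2.073186e+09 m. v_esc = sqrt(2GM/R) = sqrt(2 * 6.674e-11 * 6.1659e+29 / 2.073186e+09) = 199244.8954

199244.8954 m/s


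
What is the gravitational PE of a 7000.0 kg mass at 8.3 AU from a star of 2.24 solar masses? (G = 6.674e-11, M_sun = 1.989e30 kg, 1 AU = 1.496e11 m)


M = 2.24 * 1.989e30 kg = 4.45536e+30 kg; r = 8.3 AU * 1.496e11 m/AU = 1.24168e+12 m. U = -GM*m/r = -(6.674e-11 * 4.45536e+30 * 7000.0) / 1.24168e+12 = -1.676e+12

-1.676e+12 J


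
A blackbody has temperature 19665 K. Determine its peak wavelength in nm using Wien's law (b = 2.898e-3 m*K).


lam_max = b / T = 2.898e-3 / 19665 = 1.474e-07 m = 147.3684 nm

147.3684 nm


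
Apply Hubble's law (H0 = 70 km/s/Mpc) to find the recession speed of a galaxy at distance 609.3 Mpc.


v = H0 * d = 70 * 609.3 = 42651.0

42651.0 km/s


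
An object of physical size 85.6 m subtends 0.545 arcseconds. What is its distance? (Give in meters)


D = size / theta_rad, theta_rad = 0.545 * pi/(180*3600) = 2.642e-06, D = 3.240e+07

3.240e+07 m


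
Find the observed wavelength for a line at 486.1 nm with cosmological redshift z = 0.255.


lam_obs = lam_emit * (1 + z) = 486.1 * (1 + 0.255) = 610.0555

610.0555 nm


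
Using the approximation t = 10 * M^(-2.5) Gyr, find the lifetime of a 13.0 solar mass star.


t = 10 * M^(-2.5) = 10 * 13.0^(-2.5) = 0.0164

0.0164 Gyr


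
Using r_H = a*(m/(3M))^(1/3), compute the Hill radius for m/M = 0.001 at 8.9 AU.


r_H = a * (m/3M)^(1/3) = 8.9 * (0.001/3)^(1/3) = 0.6171

0.6171 AU


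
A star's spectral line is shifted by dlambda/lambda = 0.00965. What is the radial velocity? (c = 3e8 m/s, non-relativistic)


v = (dlambda/lambda) * c = 0.00965 * 3e8 = 2.895e+06

2.895e+06 m/s


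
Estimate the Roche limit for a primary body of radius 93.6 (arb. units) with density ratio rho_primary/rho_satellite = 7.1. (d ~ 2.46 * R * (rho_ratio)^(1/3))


d_Roche = 2.46 * 93.6 * 7.1^(1/3) = 442.5514

442.5514


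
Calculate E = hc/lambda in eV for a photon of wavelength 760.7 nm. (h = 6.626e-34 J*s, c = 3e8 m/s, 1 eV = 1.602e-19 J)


E = hc/lambda = 6.626e-34 * 3e8 / 7.607e-07 = 2.613e-19 J = 1.6312 eV

1.6312 eV


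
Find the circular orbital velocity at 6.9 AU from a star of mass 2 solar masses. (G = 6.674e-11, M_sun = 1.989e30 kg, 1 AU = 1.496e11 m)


v = sqrt(GM/r) = sqrt(6.674e-11 * 3.978e+30 / 1.032e+12) = 16037.4438

16037.4438 m/s


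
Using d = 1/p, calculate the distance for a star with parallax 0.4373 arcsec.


d = 1/p = 1/0.4373 = 2.2868

2.2868 pc


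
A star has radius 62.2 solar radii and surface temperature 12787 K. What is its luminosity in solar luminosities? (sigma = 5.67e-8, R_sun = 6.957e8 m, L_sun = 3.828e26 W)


R = 62.2 * 6.957e8 m = 4.327254e+10 m. L = 4*pi*R^2*sigma*T^4 = 4*pi*(4.327254e+10)^2 * 5.67e-8 * 12787^4 = 3.566911711e+31 W. L/L_sun = 3.566911711e+31 / 3.828e26 = 93179.5118

93179.5118 L_sun


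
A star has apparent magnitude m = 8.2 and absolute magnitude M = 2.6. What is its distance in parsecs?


d = 10^((m - M + 5)/5) = 10^((8.2 - 2.6 + 5)/5) = 131.8257

131.8257 pc


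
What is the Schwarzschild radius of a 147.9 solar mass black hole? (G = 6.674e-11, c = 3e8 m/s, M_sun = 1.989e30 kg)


M = 147.9 * 1.989e30 kg = 2.941731e+32 kg. rs = 2GM/c^2 = 2 * 6.674e-11 * 2.941731e+32 / (3e8)^2 = 436291.3932

436291.3932 m


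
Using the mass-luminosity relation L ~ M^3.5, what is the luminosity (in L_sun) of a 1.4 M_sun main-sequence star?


L/L_sun = (M/M_sun)^3.5 = 1.4^3.5 = 3.2467

3.2467 L_sun


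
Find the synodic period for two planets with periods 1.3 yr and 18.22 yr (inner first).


1/P_syn = |1/P1 - 1/P2| = |1/1.3 - 1/18.22| => P_syn = 1.3999

1.3999 years


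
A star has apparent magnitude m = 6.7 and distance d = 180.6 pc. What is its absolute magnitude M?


M = m - 5*log10(d) + 5 = 6.7 - 5*log10(180.6) + 5 = 0.4164

0.4164


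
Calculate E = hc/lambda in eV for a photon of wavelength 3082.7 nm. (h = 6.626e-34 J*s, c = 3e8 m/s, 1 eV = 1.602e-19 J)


E = hc/lambda = 6.626e-34 * 3e8 / 3.083e-06 = 6.448e-20 J = 0.4025 eV

0.4025 eV


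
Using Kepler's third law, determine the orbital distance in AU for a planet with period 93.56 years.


a = P^(2/3) = 93.56^(2/3) = 20.6092

20.6092 AU


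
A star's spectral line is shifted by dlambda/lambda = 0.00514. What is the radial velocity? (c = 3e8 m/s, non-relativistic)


v = (dlambda/lambda) * c = 0.00514 * 3e8 = 1.542e+06

1.542e+06 m/s


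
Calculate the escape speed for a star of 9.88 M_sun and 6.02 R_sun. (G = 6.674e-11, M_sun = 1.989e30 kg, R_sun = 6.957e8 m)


M = 9.88 * 1.989e30 kg = 1.965132e+31 kg; R = 6.02 * 6.957e8 m = 4.188114e+09 m. v_esc = sqrt(2GM/R) = sqrt(2 * 6.674e-11 * 1.965132e+31 / 4.188114e+09) = 791397.5757

791397.5757 m/s


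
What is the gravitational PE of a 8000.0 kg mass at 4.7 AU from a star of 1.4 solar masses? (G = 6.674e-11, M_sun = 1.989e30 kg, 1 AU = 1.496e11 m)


M = 1.4 * 1.989e30 kg = 2.7846e+30 kg; r = 4.7 AU * 1.496e11 m/AU = 7.0312e+11 m. U = -GM*m/r = -(6.674e-11 * 2.7846e+30 * 8000.0) / 7.0312e+11 = -2.115e+12

-2.115e+12 J


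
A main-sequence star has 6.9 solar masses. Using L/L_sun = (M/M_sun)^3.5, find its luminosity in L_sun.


L/L_sun = (M/M_sun)^3.5 = 6.9^3.5 = 862.9225

862.9225 L_sun


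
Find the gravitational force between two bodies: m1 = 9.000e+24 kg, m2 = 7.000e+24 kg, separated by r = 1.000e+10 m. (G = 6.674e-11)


F = G*m1*m2/r^2 = 6.674e-11 * 9.000e+24 * 7.000e+24 / (1.000e+10)^2 = 6.674e-11 * 6.300e+49 / 1.000e+20 = 4.205e+19

4.205e+19 N


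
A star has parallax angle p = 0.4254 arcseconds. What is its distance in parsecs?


d = 1/p = 1/0.4254 = 2.3507

2.3507 pc


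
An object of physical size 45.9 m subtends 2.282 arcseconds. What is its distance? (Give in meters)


D = size / theta_rad, theta_rad = 2.282 * pi/(180*3600) = 1.106e-05, D = 4.149e+06

4.149e+06 m


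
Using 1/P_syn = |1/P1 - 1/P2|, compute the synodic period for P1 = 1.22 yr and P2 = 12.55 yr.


1/P_syn = |1/P1 - 1/P2| = |1/1.22 - 1/12.55| => P_syn = 1.3514

1.3514 years


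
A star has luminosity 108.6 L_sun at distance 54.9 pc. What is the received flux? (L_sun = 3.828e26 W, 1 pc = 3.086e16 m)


F = L / (4*pi*d^2) = 4.157e+28 / (4*pi*(1.694e+18)^2) = 1.153e-09

1.153e-09 W/m^2


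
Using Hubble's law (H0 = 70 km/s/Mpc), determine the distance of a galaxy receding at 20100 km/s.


d = v / H0 = 20100 / 70 = 287.1429

287.1429 Mpc


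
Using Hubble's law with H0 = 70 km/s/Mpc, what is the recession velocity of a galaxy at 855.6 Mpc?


v = H0 * d = 70 * 855.6 = 59892.0

59892.0 km/s


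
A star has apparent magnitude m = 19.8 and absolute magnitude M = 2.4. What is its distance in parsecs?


d = 10^((m - M + 5)/5) = 10^((19.8 - 2.4 + 5)/5) = 30199.5172

30199.5172 pc


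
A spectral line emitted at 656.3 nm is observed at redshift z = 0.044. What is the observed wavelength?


lam_obs = lam_emit * (1 + z) = 656.3 * (1 + 0.044) = 685.1772

685.1772 nm


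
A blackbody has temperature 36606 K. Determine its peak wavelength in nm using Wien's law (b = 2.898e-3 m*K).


lam_max = b / T = 2.898e-3 / 36606 = 7.917e-08 m = 79.1673 nm

79.1673 nm


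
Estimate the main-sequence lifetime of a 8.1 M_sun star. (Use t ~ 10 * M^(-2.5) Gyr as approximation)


t = 10 * M^(-2.5) = 10 * 8.1^(-2.5) = 0.0536

0.0536 Gyr


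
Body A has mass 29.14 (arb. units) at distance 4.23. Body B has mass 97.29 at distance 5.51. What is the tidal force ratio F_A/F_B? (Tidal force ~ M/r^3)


Ratio = (M1/r1^3) / (M2/r2^3) = (29.14/4.23^3) / (97.29/5.51^3) = 0.662

0.662


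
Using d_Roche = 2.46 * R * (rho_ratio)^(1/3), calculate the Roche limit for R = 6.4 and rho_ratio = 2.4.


d_Roche = 2.46 * 6.4 * 2.4^(1/3) = 21.0791

21.0791


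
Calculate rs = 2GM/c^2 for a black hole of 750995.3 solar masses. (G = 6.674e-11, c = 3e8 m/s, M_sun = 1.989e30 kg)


M = 750995.3 * 1.989e30 kg = 1.493729652e+36 kg. rs = 2GM/c^2 = 2 * 6.674e-11 * 1.493729652e+36 / (3e8)^2 = 2.215e+09

2.215e+09 m


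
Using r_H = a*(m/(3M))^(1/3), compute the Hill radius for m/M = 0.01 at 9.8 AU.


r_H = a * (m/3M)^(1/3) = 9.8 * (0.01/3)^(1/3) = 1.4639

1.4639 AU


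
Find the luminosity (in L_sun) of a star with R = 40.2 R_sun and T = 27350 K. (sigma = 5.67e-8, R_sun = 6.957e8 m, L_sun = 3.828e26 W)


R = 40.2 * 6.957e8 m = 2.796714e+10 m. L = 4*pi*R^2*sigma*T^4 = 4*pi*(2.796714e+10)^2 * 5.67e-8 * 27350^4 = 3.11830333e+32 W. L/L_sun = 3.11830333e+32 / 3.828e26 = 814603.7957

814603.7957 L_sun


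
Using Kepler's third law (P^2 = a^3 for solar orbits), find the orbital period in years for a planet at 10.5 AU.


P = a^(3/2) = 10.5^1.5 = 34.0239

34.0239 years


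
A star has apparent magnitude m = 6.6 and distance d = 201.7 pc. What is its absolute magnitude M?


M = m - 5*log10(d) + 5 = 6.6 - 5*log10(201.7) + 5 = 0.0765

0.0765


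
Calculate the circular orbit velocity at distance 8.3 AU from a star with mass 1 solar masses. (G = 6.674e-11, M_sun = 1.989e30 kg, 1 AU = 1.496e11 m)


v = sqrt(GM/r) = sqrt(6.674e-11 * 1.989e+30 / 1.242e+12) = 10339.6455

10339.6455 m/s


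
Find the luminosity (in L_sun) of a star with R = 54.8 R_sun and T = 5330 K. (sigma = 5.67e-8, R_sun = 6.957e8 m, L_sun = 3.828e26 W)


R = 54.8 * 6.957e8 m = 3.812436e+10 m. L = 4*pi*R^2*sigma*T^4 = 4*pi*(3.812436e+10)^2 * 5.67e-8 * 5330^4 = 8.358086909e+29 W. L/L_sun = 8.358086909e+29 / 3.828e26 = 2183.4083

2183.4083 L_sun


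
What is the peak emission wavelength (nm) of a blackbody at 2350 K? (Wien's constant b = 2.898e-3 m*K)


lam_max = b / T = 2.898e-3 / 2350 = 1.233e-06 m = 1233.1915 nm

1233.1915 nm


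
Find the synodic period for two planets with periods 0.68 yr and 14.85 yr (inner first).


1/P_syn = |1/P1 - 1/P2| = |1/0.68 - 1/14.85| => P_syn = 0.7126

0.7126 years


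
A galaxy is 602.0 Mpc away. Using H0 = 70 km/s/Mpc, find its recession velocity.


v = H0 * d = 70 * 602.0 = 42140.0

42140.0 km/s


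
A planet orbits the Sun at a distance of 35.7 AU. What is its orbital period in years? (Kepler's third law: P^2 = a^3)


P = a^(3/2) = 35.7^1.5 = 213.3056

213.3056 years


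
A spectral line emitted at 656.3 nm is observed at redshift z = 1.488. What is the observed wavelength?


lam_obs = lam_emit * (1 + z) = 656.3 * (1 + 1.488) = 1632.8744

1632.8744 nm


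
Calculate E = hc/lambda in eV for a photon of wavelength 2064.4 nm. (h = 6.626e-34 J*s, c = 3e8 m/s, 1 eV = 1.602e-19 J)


E = hc/lambda = 6.626e-34 * 3e8 / 2.064e-06 = 9.629e-20 J = 0.6011 eV

0.6011 eV


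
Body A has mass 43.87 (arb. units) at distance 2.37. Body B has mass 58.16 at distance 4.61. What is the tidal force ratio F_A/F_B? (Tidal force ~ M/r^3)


Ratio = (M1/r1^3) / (M2/r2^3) = (43.87/2.37^3) / (58.16/4.61^3) = 5.5514

5.5514


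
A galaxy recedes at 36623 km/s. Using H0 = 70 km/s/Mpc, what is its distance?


d = v / H0 = 36623 / 70 = 523.1857

523.1857 Mpc


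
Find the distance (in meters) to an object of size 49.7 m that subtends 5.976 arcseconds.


D = size / theta_rad, theta_rad = 5.976 * pi/(180*3600) = 2.897e-05, D = 1.715e+06

1.715e+06 m


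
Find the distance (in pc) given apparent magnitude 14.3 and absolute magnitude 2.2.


d = 10^((m - M + 5)/5) = 10^((14.3 - 2.2 + 5)/5) = 2630.268

2630.268 pc


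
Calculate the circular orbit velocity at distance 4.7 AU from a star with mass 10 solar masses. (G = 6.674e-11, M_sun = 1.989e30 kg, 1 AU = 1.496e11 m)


v = sqrt(GM/r) = sqrt(6.674e-11 * 1.989e+31 / 7.031e+11) = 43450.5989

43450.5989 m/s


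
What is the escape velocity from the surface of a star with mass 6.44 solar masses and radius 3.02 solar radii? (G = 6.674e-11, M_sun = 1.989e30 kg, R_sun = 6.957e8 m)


M = 6.44 * 1.989e30 kg = 1.280916e+31 kg; R = 3.02 * 6.957e8 m = 2.101014e+09 m. v_esc = sqrt(2GM/R) = sqrt(2 * 6.674e-11 * 1.280916e+31 / 2.101014e+09) = 902098.4801

902098.4801 m/s


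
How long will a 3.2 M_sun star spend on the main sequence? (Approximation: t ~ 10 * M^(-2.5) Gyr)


t = 10 * M^(-2.5) = 10 * 3.2^(-2.5) = 0.5459

0.5459 Gyr


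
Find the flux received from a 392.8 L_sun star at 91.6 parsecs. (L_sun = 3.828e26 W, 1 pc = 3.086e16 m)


F = L / (4*pi*d^2) = 1.504e+29 / (4*pi*(2.827e+18)^2) = 1.497e-09

1.497e-09 W/m^2


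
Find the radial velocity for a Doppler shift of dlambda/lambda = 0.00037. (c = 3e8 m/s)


v = (dlambda/lambda) * c = 0.00037 * 3e8 = 111000.0

111000.0 m/s


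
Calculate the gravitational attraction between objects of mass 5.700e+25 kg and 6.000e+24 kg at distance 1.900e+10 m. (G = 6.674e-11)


F = G*m1*m2/r^2 = 6.674e-11 * 5.700e+25 * 6.000e+24 / (1.900e+10)^2 = 6.674e-11 * 3.420e+50 / 3.610e+20 = 6.323e+19

6.323e+19 N


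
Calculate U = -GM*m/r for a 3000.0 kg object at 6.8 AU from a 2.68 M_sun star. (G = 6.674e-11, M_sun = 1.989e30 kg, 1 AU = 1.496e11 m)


M = 2.68 * 1.989e30 kg = 5.33052e+30 kg; r = 6.8 AU * 1.496e11 m/AU = 1.01728e+12 m. U = -GM*m/r = -(6.674e-11 * 5.33052e+30 * 3000.0) / 1.01728e+12 = -1.049e+12

-1.049e+12 J


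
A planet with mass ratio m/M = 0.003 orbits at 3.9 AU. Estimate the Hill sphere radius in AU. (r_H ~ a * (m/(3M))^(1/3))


r_H = a * (m/3M)^(1/3) = 3.9 * (0.003/3)^(1/3) = 0.39

0.39 AU


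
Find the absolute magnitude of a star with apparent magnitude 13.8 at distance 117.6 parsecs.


M = m - 5*log10(d) + 5 = 13.8 - 5*log10(117.6) + 5 = 8.448

8.448


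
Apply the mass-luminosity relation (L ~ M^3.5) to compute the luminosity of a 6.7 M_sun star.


L/L_sun = (M/M_sun)^3.5 = 6.7^3.5 = 778.5057

778.5057 L_sun


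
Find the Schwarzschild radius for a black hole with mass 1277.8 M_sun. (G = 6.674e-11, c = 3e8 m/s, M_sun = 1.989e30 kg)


M = 1277.8 * 1.989e30 kg = 2.5415442e+33 kg. rs = 2GM/c^2 = 2 * 6.674e-11 * 2.5415442e+33 / (3e8)^2 = 3.769e+06

3.769e+06 m


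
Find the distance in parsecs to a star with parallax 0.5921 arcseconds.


d = 1/p = 1/0.5921 = 1.6889

1.6889 pc


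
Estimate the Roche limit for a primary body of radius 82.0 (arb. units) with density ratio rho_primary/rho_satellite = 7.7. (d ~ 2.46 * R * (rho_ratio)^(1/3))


d_Roche = 2.46 * 82.0 * 7.7^(1/3) = 398.3326

398.3326


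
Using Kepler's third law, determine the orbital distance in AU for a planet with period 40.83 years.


a = P^(2/3) = 40.83^(2/3) = 11.8573

11.8573 AU


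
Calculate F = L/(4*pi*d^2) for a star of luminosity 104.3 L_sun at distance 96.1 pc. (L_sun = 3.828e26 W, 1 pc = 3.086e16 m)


F = L / (4*pi*d^2) = 3.993e+28 / (4*pi*(2.966e+18)^2) = 3.612e-10

3.612e-10 W/m^2


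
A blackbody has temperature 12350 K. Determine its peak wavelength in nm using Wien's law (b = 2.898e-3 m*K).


lam_max = b / T = 2.898e-3 / 12350 = 2.347e-07 m = 234.6559 nm

234.6559 nm


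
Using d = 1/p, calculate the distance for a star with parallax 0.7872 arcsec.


d = 1/p = 1/0.7872 = 1.2703

1.2703 pc


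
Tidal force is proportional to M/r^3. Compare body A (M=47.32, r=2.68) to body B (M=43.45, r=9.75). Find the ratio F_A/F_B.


Ratio = (M1/r1^3) / (M2/r2^3) = (47.32/2.68^3) / (43.45/9.75^3) = 52.4402

52.4402


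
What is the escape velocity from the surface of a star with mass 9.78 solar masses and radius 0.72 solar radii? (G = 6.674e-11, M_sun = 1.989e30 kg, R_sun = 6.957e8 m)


M = 9.78 * 1.989e30 kg = 1.945242e+31 kg; R = 0.72 * 6.957e8 m = 5.00904e+08 m. v_esc = sqrt(2GM/R) = sqrt(2 * 6.674e-11 * 1.945242e+31 / 5.00904e+08) = 2.277e+06

2.277e+06 m/s


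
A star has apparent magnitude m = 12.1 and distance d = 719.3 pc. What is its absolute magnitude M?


M = m - 5*log10(d) + 5 = 12.1 - 5*log10(719.3) + 5 = 2.8154

2.8154


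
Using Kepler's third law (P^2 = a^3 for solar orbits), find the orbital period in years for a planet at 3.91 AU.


P = a^(3/2) = 3.91^1.5 = 7.7315

7.7315 years


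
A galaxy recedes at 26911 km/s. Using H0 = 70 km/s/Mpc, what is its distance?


d = v / H0 = 26911 / 70 = 384.4429

384.4429 Mpc


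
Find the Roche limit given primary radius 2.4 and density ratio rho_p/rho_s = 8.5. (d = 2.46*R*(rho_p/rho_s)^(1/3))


d_Roche = 2.46 * 2.4 * 8.5^(1/3) = 12.049

12.049


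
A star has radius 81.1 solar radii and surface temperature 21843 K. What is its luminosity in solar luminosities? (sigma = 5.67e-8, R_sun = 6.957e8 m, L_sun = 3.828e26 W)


R = 81.1 * 6.957e8 m = 5.642127e+10 m. L = 4*pi*R^2*sigma*T^4 = 4*pi*(5.642127e+10)^2 * 5.67e-8 * 21843^4 = 5.163305015e+32 W. L/L_sun = 5.163305015e+32 / 3.828e26 = 1.349e+06

1.349e+06 L_sun


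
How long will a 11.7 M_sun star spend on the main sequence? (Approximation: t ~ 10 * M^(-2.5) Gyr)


t = 10 * M^(-2.5) = 10 * 11.7^(-2.5) = 0.0214

0.0214 Gyr


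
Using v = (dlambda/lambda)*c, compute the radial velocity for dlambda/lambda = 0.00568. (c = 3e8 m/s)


v = (dlambda/lambda) * c = 0.00568 * 3e8 = 1.704e+06

1.704e+06 m/s


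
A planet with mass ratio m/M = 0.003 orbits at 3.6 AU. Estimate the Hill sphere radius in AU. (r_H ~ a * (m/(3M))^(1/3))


r_H = a * (m/3M)^(1/3) = 3.6 * (0.003/3)^(1/3) = 0.36

0.36 AU


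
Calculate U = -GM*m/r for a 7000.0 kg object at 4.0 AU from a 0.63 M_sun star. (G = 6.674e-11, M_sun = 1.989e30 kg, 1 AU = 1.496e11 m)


M = 0.63 * 1.989e30 kg = 1.25307e+30 kg; r = 4.0 AU * 1.496e11 m/AU = 5.984e+11 m. U = -GM*m/r = -(6.674e-11 * 1.25307e+30 * 7000.0) / 5.984e+11 = -9.783e+11

-9.783e+11 J


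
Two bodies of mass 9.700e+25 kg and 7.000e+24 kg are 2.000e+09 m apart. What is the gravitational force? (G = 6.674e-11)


F = G*m1*m2/r^2 = 6.674e-11 * 9.700e+25 * 7.000e+24 / (2.000e+09)^2 = 6.674e-11 * 6.790e+50 / 4.000e+18 = 1.133e+22

1.133e+22 N


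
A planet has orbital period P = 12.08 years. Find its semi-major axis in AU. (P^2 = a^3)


a = P^(2/3) = 12.08^(2/3) = 5.2648

5.2648 AU


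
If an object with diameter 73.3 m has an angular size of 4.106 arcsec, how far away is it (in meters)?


D = size / theta_rad, theta_rad = 4.106 * pi/(180*3600) = 1.991e-05, D = 3.682e+06

3.682e+06 m


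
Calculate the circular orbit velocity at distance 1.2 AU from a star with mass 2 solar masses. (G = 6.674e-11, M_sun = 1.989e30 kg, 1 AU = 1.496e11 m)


v = sqrt(GM/r) = sqrt(6.674e-11 * 3.978e+30 / 1.795e+11) = 38456.4393

38456.4393 m/s


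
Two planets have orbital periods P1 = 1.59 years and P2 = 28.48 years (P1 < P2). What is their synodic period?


1/P_syn = |1/P1 - 1/P2| = |1/1.59 - 1/28.48| => P_syn = 1.684

1.684 years


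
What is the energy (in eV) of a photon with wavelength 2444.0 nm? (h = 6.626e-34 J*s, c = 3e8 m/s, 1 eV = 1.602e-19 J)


E = hc/lambda = 6.626e-34 * 3e8 / 2.444e-06 = 8.133e-20 J = 0.5077 eV

0.5077 eV


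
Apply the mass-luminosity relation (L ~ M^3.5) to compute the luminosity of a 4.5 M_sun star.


L/L_sun = (M/M_sun)^3.5 = 4.5^3.5 = 193.3053

193.3053 L_sun


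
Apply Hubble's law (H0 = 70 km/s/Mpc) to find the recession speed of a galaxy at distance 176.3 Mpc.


v = H0 * d = 70 * 176.3 = 12341.0

12341.0 km/s


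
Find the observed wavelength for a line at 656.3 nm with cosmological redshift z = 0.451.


lam_obs = lam_emit * (1 + z) = 656.3 * (1 + 0.451) = 952.2913

952.2913 nm


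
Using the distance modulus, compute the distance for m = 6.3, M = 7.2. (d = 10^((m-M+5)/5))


d = 10^((m - M + 5)/5) = 10^((6.3 - 7.2 + 5)/5) = 6.6069

6.6069 pc


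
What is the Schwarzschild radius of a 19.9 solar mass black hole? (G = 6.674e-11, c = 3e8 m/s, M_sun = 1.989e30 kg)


M = 19.9 * 1.989e30 kg = 3.95811e+31 kg. rs = 2GM/c^2 = 2 * 6.674e-11 * 3.95811e+31 / (3e8)^2 = 58703.1692

58703.1692 m


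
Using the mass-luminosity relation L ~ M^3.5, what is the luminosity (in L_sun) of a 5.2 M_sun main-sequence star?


L/L_sun = (M/M_sun)^3.5 = 5.2^3.5 = 320.6356

320.6356 L_sun


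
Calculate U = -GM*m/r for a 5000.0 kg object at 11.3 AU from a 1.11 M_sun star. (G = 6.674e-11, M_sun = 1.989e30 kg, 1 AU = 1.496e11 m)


M = 1.11 * 1.989e30 kg = 2.20779e+30 kg; r = 11.3 AU * 1.496e11 m/AU = 1.69048e+12 m. U = -GM*m/r = -(6.674e-11 * 2.20779e+30 * 5000.0) / 1.69048e+12 = -4.358e+11

-4.358e+11 J


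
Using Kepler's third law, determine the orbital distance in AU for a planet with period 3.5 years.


a = P^(2/3) = 3.5^(2/3) = 2.3052

2.3052 AU


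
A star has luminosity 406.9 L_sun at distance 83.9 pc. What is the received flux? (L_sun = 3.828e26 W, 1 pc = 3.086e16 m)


F = L / (4*pi*d^2) = 1.558e+29 / (4*pi*(2.589e+18)^2) = 1.849e-09

1.849e-09 W/m^2


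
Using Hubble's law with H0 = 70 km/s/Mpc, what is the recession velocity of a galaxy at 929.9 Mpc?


v = H0 * d = 70 * 929.9 = 65093.0

65093.0 km/s


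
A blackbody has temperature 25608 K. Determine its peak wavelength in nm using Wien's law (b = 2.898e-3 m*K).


lam_max = b / T = 2.898e-3 / 25608 = 1.132e-07 m = 113.1678 nm

113.1678 nm


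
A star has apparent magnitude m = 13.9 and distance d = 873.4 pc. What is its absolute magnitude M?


M = m - 5*log10(d) + 5 = 13.9 - 5*log10(873.4) + 5 = 4.1939

4.1939


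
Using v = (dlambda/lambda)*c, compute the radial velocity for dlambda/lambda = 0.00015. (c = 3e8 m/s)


v = (dlambda/lambda) * c = 0.00015 * 3e8 = 45000.0

45000.0 m/s


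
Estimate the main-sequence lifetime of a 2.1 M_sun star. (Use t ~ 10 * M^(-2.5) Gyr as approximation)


t = 10 * M^(-2.5) = 10 * 2.1^(-2.5) = 1.5648

1.5648 Gyr


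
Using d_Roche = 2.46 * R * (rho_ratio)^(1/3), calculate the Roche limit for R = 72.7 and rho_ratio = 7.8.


d_Roche = 2.46 * 72.7 * 7.8^(1/3) = 354.6781

354.6781


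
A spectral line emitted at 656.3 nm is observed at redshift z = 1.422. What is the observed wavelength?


lam_obs = lam_emit * (1 + z) = 656.3 * (1 + 1.422) = 1589.5586

1589.5586 nm


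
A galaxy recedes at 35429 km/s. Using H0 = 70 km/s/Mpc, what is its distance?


d = v / H0 = 35429 / 70 = 506.1286

506.1286 Mpc


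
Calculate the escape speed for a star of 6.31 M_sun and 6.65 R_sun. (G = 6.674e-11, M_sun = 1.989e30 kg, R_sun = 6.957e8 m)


M = 6.31 * 1.989e30 kg = 1.255059e+31 kg; R = 6.65 * 6.957e8 m = 4.626405e+09 m. v_esc = sqrt(2GM/R) = sqrt(2 * 6.674e-11 * 1.255059e+31 / 4.626405e+09) = 601753.1133

601753.1133 m/s


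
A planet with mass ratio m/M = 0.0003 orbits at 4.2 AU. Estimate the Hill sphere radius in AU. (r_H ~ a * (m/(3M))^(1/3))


r_H = a * (m/3M)^(1/3) = 4.2 * (0.0003/3)^(1/3) = 0.1949

0.1949 AU


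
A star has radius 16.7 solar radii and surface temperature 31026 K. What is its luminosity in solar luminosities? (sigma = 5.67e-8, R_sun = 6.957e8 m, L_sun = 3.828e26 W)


R = 16.7 * 6.957e8 m = 1.161819e+10 m. L = 4*pi*R^2*sigma*T^4 = 4*pi*(1.161819e+10)^2 * 5.67e-8 * 31026^4 = 8.911955813e+31 W. L/L_sun = 8.911955813e+31 / 3.828e26 = 232809.713

232809.713 L_sun


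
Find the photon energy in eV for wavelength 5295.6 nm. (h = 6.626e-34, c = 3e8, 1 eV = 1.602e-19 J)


E = hc/lambda = 6.626e-34 * 3e8 / 5.296e-06 = 3.754e-20 J = 0.2343 eV

0.2343 eV


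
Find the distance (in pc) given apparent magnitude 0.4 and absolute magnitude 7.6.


d = 10^((m - M + 5)/5) = 10^((0.4 - 7.6 + 5)/5) = 0.3631

0.3631 pc


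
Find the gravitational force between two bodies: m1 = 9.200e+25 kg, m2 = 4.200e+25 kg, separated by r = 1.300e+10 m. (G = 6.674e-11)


F = G*m1*m2/r^2 = 6.674e-11 * 9.200e+25 * 4.200e+25 / (1.300e+10)^2 = 6.674e-11 * 3.864e+51 / 1.690e+20 = 1.526e+21

1.526e+21 N


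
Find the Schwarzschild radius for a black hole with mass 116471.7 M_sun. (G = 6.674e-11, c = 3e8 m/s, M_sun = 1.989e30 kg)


M = 116471.7 * 1.989e30 kg = 2.316622113e+35 kg. rs = 2GM/c^2 = 2 * 6.674e-11 * 2.316622113e+35 / (3e8)^2 = 3.436e+08

3.436e+08 m


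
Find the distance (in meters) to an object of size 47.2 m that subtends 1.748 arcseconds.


D = size / theta_rad, theta_rad = 1.748 * pi/(180*3600) = 8.475e-06, D = 5.570e+06

5.570e+06 m


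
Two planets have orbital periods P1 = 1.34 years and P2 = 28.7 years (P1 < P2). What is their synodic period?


1/P_syn = |1/P1 - 1/P2| = |1/1.34 - 1/28.7| => P_syn = 1.4056

1.4056 years


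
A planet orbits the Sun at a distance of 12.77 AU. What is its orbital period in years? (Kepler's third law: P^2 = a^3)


P = a^(3/2) = 12.77^1.5 = 45.6338

45.6338 years


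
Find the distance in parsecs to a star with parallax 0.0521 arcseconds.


d = 1/p = 1/0.0521 = 19.1939

19.1939 pc


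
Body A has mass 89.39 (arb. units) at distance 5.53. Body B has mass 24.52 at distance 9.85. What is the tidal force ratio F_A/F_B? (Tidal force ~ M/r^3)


Ratio = (M1/r1^3) / (M2/r2^3) = (89.39/5.53^3) / (24.52/9.85^3) = 20.6016

20.6016
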